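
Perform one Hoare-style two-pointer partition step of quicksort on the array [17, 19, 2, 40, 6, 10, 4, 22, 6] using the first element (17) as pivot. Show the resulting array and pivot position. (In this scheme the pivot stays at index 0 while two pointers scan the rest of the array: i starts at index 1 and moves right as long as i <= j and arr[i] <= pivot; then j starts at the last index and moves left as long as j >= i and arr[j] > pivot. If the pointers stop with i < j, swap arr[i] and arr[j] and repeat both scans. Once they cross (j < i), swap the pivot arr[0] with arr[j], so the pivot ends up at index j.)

Hoare-style two-pointer partition with pivot = 17:

Initial array: [17, 19, 2, 40, 6, 10, 4, 22, 6]

Pointers start at i = 1, j = 8.
i stops at index 1 (arr[1]=19 > 17), j stops at index 8 (arr[8]=6 <= 17): swap arr[1] and arr[8], array becomes [17, 6, 2, 40, 6, 10, 4, 22, 19]
i stops at index 3 (arr[3]=40 > 17), j stops at index 6 (arr[6]=4 <= 17): swap arr[3] and arr[6], array becomes [17, 6, 2, 4, 6, 10, 40, 22, 19]
i ends at 6, j ends at 5: the pointers have crossed (j < i), so scanning stops.

Swap pivot arr[0] with arr[5] to place pivot at position 5: [10, 6, 2, 4, 6, 17, 40, 22, 19]
Pivot position: 5

After partitioning with pivot 17, the array becomes [10, 6, 2, 4, 6, 17, 40, 22, 19]. The pivot is placed at index 5. All elements to the left of the pivot are <= 17, and all elements to the right are > 17.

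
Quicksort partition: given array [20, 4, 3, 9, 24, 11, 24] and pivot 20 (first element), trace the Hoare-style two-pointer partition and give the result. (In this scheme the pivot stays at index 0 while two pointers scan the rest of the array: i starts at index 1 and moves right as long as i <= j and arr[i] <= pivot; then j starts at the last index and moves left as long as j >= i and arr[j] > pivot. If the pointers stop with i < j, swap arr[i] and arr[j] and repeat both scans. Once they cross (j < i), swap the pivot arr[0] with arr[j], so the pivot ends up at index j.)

Hoare-style two-pointer partition with pivot = 20:

Initial array: [20, 4, 3, 9, 24, 11, 24]

Pointers start at i = 1, j = 6.
i stops at index 4 (arr[4]=24 > 20), j stops at index 5 (arr[5]=11 <= 20): swap arr[4] and arr[5], array becomes [20, 4, 3, 9, 11, 24, 24]
i ends at 5, j ends at 4: the pointers have crossed (j < i), so scanning stops.

Swap pivot arr[0] with arr[4] to place pivot at position 4: [11, 4, 3, 9, 20, 24, 24]
Pivot position: 4

After partitioning with pivot 20, the array becomes [11, 4, 3, 9, 20, 24, 24]. The pivot is placed at index 4. All elements to the left of the pivot are <= 20, and all elements to the right are > 20.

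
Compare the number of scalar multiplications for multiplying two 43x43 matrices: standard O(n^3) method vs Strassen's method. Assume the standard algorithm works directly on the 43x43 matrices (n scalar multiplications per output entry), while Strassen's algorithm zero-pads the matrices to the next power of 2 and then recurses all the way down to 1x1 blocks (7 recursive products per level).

Matrix multiplication for 43x43 matrices:

Strassen's algorithm requires power-of-2 dimensions. Pad 43x43 to 64x64 (next power of 2).

Standard algorithm: 43^3 = 79507 multiplications
Strassen's algorithm: 7^(log2(64)) = 7^6 = 117649 multiplications
Difference: 79507 - 117649 = -38142 (Strassen uses MORE here due to padding overhead — for small or just-over-power-of-2 n, padding can outweigh the per-level savings)

Standard: 79507 multiplications (43^3). Strassen: 117649 multiplications (7^6, after padding to 64x64). Strassen reduces 8 recursive multiplications to 7 at each level.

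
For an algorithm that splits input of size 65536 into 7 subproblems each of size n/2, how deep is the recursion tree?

For divide and conquer with division factor 2:

Problem sizes at each level:
Level 0: 65536
Level 1: 32768
Level 2: 16384
Level 3: 8192
Level 4: 4096
Level 5: 2048
Level 6: 1024
Level 7: 512
Level 8: 256
Level 9: 128
Level 10: 64
Level 11: 32
Level 12: 16
Level 13: 8
Level 14: 4
Level 15: 2
Level 16: 1

The root is level 0 and the size-1 base case is level 16 (the tree spans levels 0 through 16, i.e. 17 levels counting the root), so the depth is the number of divisions: log_2(65536) = 16

The recursion tree depth is log_2(65536) = 16. At each level, the problem size is divided by 2, so it takes 16 divisions to reduce to a base case of size 1. The algorithm makes 7 recursive calls at each level.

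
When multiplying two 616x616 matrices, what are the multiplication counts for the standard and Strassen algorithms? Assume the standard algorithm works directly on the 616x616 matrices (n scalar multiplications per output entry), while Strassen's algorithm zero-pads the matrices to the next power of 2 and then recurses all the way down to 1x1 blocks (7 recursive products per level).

Matrix multiplication for 616x616 matrices:

Strassen's algorithm requires power-of-2 dimensions. Pad 616x616 to 1024x1024 (next power of 2).

Standard algorithm: 616^3 = 233744896 multiplications
Strassen's algorithm: 7^(log2(1024)) = 7^10 = 282475249 multiplications
Difference: 233744896 - 282475249 = -48730353 (Strassen uses MORE here due to padding overhead — for small or just-over-power-of-2 n, padding can outweigh the per-level savings)

Standard: 233744896 multiplications (616^3). Strassen: 282475249 multiplications (7^10, after padding to 1024x1024). Strassen reduces 8 recursive multiplications to 7 at each level.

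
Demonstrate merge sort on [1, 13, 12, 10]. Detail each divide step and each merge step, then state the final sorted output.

Merge sort trace:

Split: [1, 13, 12, 10] -> [1, 13] and [12, 10]
  Split: [1, 13] -> [1] and [13]
  Merge: [1] + [13] -> [1, 13]
  Split: [12, 10] -> [12] and [10]
  Merge: [12] + [10] -> [10, 12]
Merge: [1, 13] + [10, 12] -> [1, 10, 12, 13]

Final sorted array: [1, 10, 12, 13]

The merge sort proceeds by recursively splitting the array and merging sorted halves.
After all merges, the sorted array is [1, 10, 12, 13].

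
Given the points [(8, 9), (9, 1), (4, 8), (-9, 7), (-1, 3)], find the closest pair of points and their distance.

Computing all pairwise distances among 5 points:

d((8, 9), (9, 1)) = 8.0623
d((8, 9), (4, 8)) = 4.1231 <-- minimum
d((8, 9), (-9, 7)) = 17.1172
d((8, 9), (-1, 3)) = 10.8167
d((9, 1), (4, 8)) = 8.6023
d((9, 1), (-9, 7)) = 18.9737
d((9, 1), (-1, 3)) = 10.198
d((4, 8), (-9, 7)) = 13.0384
d((4, 8), (-1, 3)) = 7.0711
d((-9, 7), (-1, 3)) = 8.9443

Closest pair: (8, 9) and (4, 8) with distance 4.1231

The closest pair is (8, 9) and (4, 8) with Euclidean distance 4.1231. For 5 points, brute-force pairwise comparison is shown above. For large n, the divide-and-conquer algorithm (sort by x, recurse on halves, check the dividing strip) achieves O(n log n).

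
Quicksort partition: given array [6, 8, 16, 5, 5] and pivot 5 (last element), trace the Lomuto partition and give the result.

Lomuto partition with pivot = 5:

Initial array: [6, 8, 16, 5, 5]

arr[0]=6 > 5: no swap
arr[1]=8 > 5: no swap
arr[2]=16 > 5: no swap
arr[3]=5 <= 5: swap with position 0, array becomes [5, 8, 16, 6, 5]

Place pivot at position 1: [5, 5, 16, 6, 8]
Pivot position: 1

After partitioning with pivot 5, the array becomes [5, 5, 16, 6, 8]. The pivot is placed at index 1. All elements to the left of the pivot are <= 5, and all elements to the right are > 5.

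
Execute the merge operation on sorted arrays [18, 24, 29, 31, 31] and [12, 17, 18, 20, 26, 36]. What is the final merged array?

Merging process:

Compare 18 vs 12: take 12 from right. Merged: [12]
Compare 18 vs 17: take 17 from right. Merged: [12, 17]
Compare 18 vs 18: take 18 from left. Merged: [12, 17, 18]
Compare 24 vs 18: take 18 from right. Merged: [12, 17, 18, 18]
Compare 24 vs 20: take 20 from right. Merged: [12, 17, 18, 18, 20]
Compare 24 vs 26: take 24 from left. Merged: [12, 17, 18, 18, 20, 24]
Compare 29 vs 26: take 26 from right. Merged: [12, 17, 18, 18, 20, 24, 26]
Compare 29 vs 36: take 29 from left. Merged: [12, 17, 18, 18, 20, 24, 26, 29]
Compare 31 vs 36: take 31 from left. Merged: [12, 17, 18, 18, 20, 24, 26, 29, 31]
Compare 31 vs 36: take 31 from left. Merged: [12, 17, 18, 18, 20, 24, 26, 29, 31, 31]
Append remaining from right: [36]. Merged: [12, 17, 18, 18, 20, 24, 26, 29, 31, 31, 36]

Final merged array: [12, 17, 18, 18, 20, 24, 26, 29, 31, 31, 36]
Total comparisons: 10

The merged array is [12, 17, 18, 18, 20, 24, 26, 29, 31, 31, 36], requiring 10 comparisons. The merge step runs in O(n) time where n is the total number of elements.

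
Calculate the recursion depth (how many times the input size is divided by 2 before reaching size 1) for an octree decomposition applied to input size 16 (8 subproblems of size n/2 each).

For divide and conquer with division factor 2:

Problem sizes at each level:
Level 0: 16
Level 1: 8
Level 2: 4
Level 3: 2
Level 4: 1

The root is level 0 and the size-1 base case is level 4 (the tree spans levels 0 through 4, i.e. 5 levels counting the root), so the depth is the number of divisions: log_2(16) = 4

The recursion tree depth is log_2(16) = 4. At each level, the problem size is divided by 2, so it takes 4 divisions to reduce to a base case of size 1. The algorithm makes 8 recursive calls at each level.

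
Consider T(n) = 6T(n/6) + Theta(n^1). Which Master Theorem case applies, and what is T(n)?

Master Theorem for T(n) = 6T(n/6) + O(n^1):

a = 6, b = 6, c = 1
log_b(a) = log_6(6) = 1.0000

Case 2: c = 1 = log_6(6) = 1.0000
T(n) = O(n^1 log n) = O(n log n)

For T(n) = 6T(n/6) + O(n^1): log_6(6) = 1.0000. This is Case 2 of the Master Theorem (c = log_b(a), equal work at all levels), giving O(n log n).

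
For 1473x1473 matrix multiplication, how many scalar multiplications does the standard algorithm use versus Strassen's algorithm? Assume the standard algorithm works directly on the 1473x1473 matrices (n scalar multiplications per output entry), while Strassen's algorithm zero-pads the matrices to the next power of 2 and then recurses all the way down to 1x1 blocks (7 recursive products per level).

Matrix multiplication for 1473x1473 matrices:

Strassen's algorithm requires power-of-2 dimensions. Pad 1473x1473 to 2048x2048 (next power of 2).

Standard algorithm: 1473^3 = 3196010817 multiplications
Strassen's algorithm: 7^(log2(2048)) = 7^11 = 1977326743 multiplications
Savings: 3196010817 - 1977326743 = 1218684074 multiplications

Standard: 3196010817 multiplications (1473^3). Strassen: 1977326743 multiplications (7^11, after padding to 2048x2048). Strassen reduces 8 recursive multiplications to 7 at each level.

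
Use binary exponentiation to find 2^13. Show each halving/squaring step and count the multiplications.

Computing 2^13 by squaring (build up from 2^1; each line after the first costs one multiplication):

2^1 = 2
2^2 = (2^1)^2 = 2^2 = 4
2^3 = 2 * 2^2 = 2 * 4 = 8
2^6 = (2^3)^2 = 8^2 = 64
2^12 = (2^6)^2 = 64^2 = 4096
2^13 = 2 * 2^12 = 2 * 4096 = 8192

Result: 8192
Multiplications needed: 5 (5 lines after 2^1)

2^13 = 8192. Using exponentiation by squaring, this requires 5 multiplications. The key idea: if the exponent is even, square the half-power; if odd, multiply by the base once.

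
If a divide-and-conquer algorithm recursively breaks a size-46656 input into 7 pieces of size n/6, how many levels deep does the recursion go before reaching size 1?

For divide and conquer with division factor 6:

Problem sizes at each level:
Level 0: 46656
Level 1: 7776
Level 2: 1296
Level 3: 216
Level 4: 36
Level 5: 6
Level 6: 1

The root is level 0 and the size-1 base case is level 6 (the tree spans levels 0 through 6, i.e. 7 levels counting the root), so the depth is the number of divisions: log_6(46656) = 6

The recursion tree depth is log_6(46656) = 6. At each level, the problem size is divided by 6, so it takes 6 divisions to reduce to a base case of size 1. The algorithm makes 7 recursive calls at each level.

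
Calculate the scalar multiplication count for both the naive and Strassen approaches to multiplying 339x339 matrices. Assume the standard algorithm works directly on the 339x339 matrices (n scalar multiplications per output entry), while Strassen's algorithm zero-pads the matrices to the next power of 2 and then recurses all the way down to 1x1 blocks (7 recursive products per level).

Matrix multiplication for 339x339 matrices:

Strassen's algorithm requires power-of-2 dimensions. Pad 339x339 to 512x512 (next power of 2).

Standard algorithm: 339^3 = 38958219 multiplications
Strassen's algorithm: 7^(log2(512)) = 7^9 = 40353607 multiplications
Difference: 38958219 - 40353607 = -1395388 (Strassen uses MORE here due to padding overhead — for small or just-over-power-of-2 n, padding can outweigh the per-level savings)

Standard: 38958219 multiplications (339^3). Strassen: 40353607 multiplications (7^9, after padding to 512x512). Strassen reduces 8 recursive multiplications to 7 at each level.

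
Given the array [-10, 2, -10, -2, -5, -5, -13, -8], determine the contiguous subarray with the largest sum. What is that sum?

Using Kadane's algorithm on [-10, 2, -10, -2, -5, -5, -13, -8]:

Scanning through the array:
Position 1 (value 2): max_ending_here = 2, max_so_far = 2
Position 2 (value -10): max_ending_here = -8, max_so_far = 2
Position 3 (value -2): max_ending_here = -2, max_so_far = 2
Position 4 (value -5): max_ending_here = -5, max_so_far = 2
Position 5 (value -5): max_ending_here = -5, max_so_far = 2
Position 6 (value -13): max_ending_here = -13, max_so_far = 2
Position 7 (value -8): max_ending_here = -8, max_so_far = 2

Maximum subarray: [2]
Maximum sum: 2

The maximum subarray is [2] with sum 2. This subarray runs from index 1 to index 1.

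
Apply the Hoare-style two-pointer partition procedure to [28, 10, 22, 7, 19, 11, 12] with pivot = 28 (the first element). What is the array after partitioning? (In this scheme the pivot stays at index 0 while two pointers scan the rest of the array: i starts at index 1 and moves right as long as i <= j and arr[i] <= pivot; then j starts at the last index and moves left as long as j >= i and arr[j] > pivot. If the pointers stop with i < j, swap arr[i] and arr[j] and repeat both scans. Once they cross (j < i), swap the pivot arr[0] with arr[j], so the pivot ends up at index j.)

Hoare-style two-pointer partition with pivot = 28:

Initial array: [28, 10, 22, 7, 19, 11, 12]

Pointers start at i = 1, j = 6.
i ends at 7, j ends at 6: the pointers have crossed (j < i), so scanning stops.

Swap pivot arr[0] with arr[6] to place pivot at position 6: [12, 10, 22, 7, 19, 11, 28]
Pivot position: 6

After partitioning with pivot 28, the array becomes [12, 10, 22, 7, 19, 11, 28]. The pivot is placed at index 6. All elements to the left of the pivot are <= 28, and all elements to the right are > 28.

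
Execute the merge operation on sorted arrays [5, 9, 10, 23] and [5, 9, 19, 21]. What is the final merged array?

Merging process:

Compare 5 vs 5: take 5 from left. Merged: [5]
Compare 9 vs 5: take 5 from right. Merged: [5, 5]
Compare 9 vs 9: take 9 from left. Merged: [5, 5, 9]
Compare 10 vs 9: take 9 from right. Merged: [5, 5, 9, 9]
Compare 10 vs 19: take 10 from left. Merged: [5, 5, 9, 9, 10]
Compare 23 vs 19: take 19 from right. Merged: [5, 5, 9, 9, 10, 19]
Compare 23 vs 21: take 21 from right. Merged: [5, 5, 9, 9, 10, 19, 21]
Append remaining from left: [23]. Merged: [5, 5, 9, 9, 10, 19, 21, 23]

Final merged array: [5, 5, 9, 9, 10, 19, 21, 23]
Total comparisons: 7

The merged array is [5, 5, 9, 9, 10, 19, 21, 23], requiring 7 comparisons. The merge step runs in O(n) time where n is the total number of elements.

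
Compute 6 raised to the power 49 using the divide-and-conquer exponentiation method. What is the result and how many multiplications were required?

Computing 6^49 by squaring (build up from 6^1; each line after the first costs one multiplication):

6^1 = 6
6^2 = (6^1)^2 = 6^2 = 36
6^3 = 6 * 6^2 = 6 * 36 = 216
6^6 = (6^3)^2 = 216^2 = 46656
6^12 = (6^6)^2 = 46656^2 = 2176782336
6^24 = (6^12)^2 = 2176782336^2 = 4738381338321616896
6^48 = (6^24)^2 = 4738381338321616896^2 = 22452257707354557240087211123792674816
6^49 = 6 * 6^48 = 6 * 22452257707354557240087211123792674816 = 134713546244127343440523266742756048896

Result: 134713546244127343440523266742756048896
Multiplications needed: 7 (7 lines after 6^1)

6^49 = 134713546244127343440523266742756048896. Using exponentiation by squaring, this requires 7 multiplications. The key idea: if the exponent is even, square the half-power; if odd, multiply by the base once.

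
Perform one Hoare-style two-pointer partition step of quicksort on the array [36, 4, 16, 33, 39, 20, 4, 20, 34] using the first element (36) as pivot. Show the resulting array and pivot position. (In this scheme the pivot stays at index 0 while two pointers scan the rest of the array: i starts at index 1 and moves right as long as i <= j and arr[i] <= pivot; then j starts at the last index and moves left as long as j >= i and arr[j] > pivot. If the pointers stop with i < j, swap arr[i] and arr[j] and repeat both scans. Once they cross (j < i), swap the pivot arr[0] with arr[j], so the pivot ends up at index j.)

Hoare-style two-pointer partition with pivot = 36:

Initial array: [36, 4, 16, 33, 39, 20, 4, 20, 34]

Pointers start at i = 1, j = 8.
i stops at index 4 (arr[4]=39 > 36), j stops at index 8 (arr[8]=34 <= 36): swap arr[4] and arr[8], array becomes [36, 4, 16, 33, 34, 20, 4, 20, 39]
i ends at 8, j ends at 7: the pointers have crossed (j < i), so scanning stops.

Swap pivot arr[0] with arr[7] to place pivot at position 7: [20, 4, 16, 33, 34, 20, 4, 36, 39]
Pivot position: 7

After partitioning with pivot 36, the array becomes [20, 4, 16, 33, 34, 20, 4, 36, 39]. The pivot is placed at index 7. All elements to the left of the pivot are <= 36, and all elements to the right are > 36.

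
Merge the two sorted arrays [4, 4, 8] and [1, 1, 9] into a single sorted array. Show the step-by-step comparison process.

Merging process:

Compare 4 vs 1: take 1 from right. Merged: [1]
Compare 4 vs 1: take 1 from right. Merged: [1, 1]
Compare 4 vs 9: take 4 from left. Merged: [1, 1, 4]
Compare 4 vs 9: take 4 from left. Merged: [1, 1, 4, 4]
Compare 8 vs 9: take 8 from left. Merged: [1, 1, 4, 4, 8]
Append remaining from right: [9]. Merged: [1, 1, 4, 4, 8, 9]

Final merged array: [1, 1, 4, 4, 8, 9]
Total comparisons: 5

The merged array is [1, 1, 4, 4, 8, 9], requiring 5 comparisons. The merge step runs in O(n) time where n is the total number of elements.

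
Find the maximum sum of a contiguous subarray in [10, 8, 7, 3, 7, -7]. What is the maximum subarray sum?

Using Kadane's algorithm on [10, 8, 7, 3, 7, -7]:

Scanning through the array:
Position 1 (value 8): max_ending_here = 18, max_so_far = 18
Position 2 (value 7): max_ending_here = 25, max_so_far = 25
Position 3 (value 3): max_ending_here = 28, max_so_far = 28
Position 4 (value 7): max_ending_here = 35, max_so_far = 35
Position 5 (value -7): max_ending_here = 28, max_so_far = 35

Maximum subarray: [10, 8, 7, 3, 7]
Maximum sum: 35

The maximum subarray is [10, 8, 7, 3, 7] with sum 35. This subarray runs from index 0 to index 4.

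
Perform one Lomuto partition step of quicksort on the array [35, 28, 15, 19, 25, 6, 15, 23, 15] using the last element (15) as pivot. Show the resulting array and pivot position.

Lomuto partition with pivot = 15:

Initial array: [35, 28, 15, 19, 25, 6, 15, 23, 15]

arr[0]=35 > 15: no swap
arr[1]=28 > 15: no swap
arr[2]=15 <= 15: swap with position 0, array becomes [15, 28, 35, 19, 25, 6, 15, 23, 15]
arr[3]=19 > 15: no swap
arr[4]=25 > 15: no swap
arr[5]=6 <= 15: swap with position 1, array becomes [15, 6, 35, 19, 25, 28, 15, 23, 15]
arr[6]=15 <= 15: swap with position 2, array becomes [15, 6, 15, 19, 25, 28, 35, 23, 15]
arr[7]=23 > 15: no swap

Place pivot at position 3: [15, 6, 15, 15, 25, 28, 35, 23, 19]
Pivot position: 3

After partitioning with pivot 15, the array becomes [15, 6, 15, 15, 25, 28, 35, 23, 19]. The pivot is placed at index 3. All elements to the left of the pivot are <= 15, and all elements to the right are > 15.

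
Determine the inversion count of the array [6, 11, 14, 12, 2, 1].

Finding inversions in [6, 11, 14, 12, 2, 1]:

(0, 4): arr[0]=6 > arr[4]=2
(0, 5): arr[0]=6 > arr[5]=1
(1, 4): arr[1]=11 > arr[4]=2
(1, 5): arr[1]=11 > arr[5]=1
(2, 3): arr[2]=14 > arr[3]=12
(2, 4): arr[2]=14 > arr[4]=2
(2, 5): arr[2]=14 > arr[5]=1
(3, 4): arr[3]=12 > arr[4]=2
(3, 5): arr[3]=12 > arr[5]=1
(4, 5): arr[4]=2 > arr[5]=1

Total inversions: 10

The array has 10 inversion(s): (0,4), (0,5), (1,4), (1,5), (2,3), (2,4), (2,5), (3,4), (3,5), (4,5). Each pair (i,j) satisfies i < j and arr[i] > arr[j].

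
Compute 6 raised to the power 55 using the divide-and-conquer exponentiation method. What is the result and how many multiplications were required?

Computing 6^55 by squaring (build up from 6^1; each line after the first costs one multiplication):

6^1 = 6
6^2 = (6^1)^2 = 6^2 = 36
6^3 = 6 * 6^2 = 6 * 36 = 216
6^6 = (6^3)^2 = 216^2 = 46656
6^12 = (6^6)^2 = 46656^2 = 2176782336
6^13 = 6 * 6^12 = 6 * 2176782336 = 13060694016
6^26 = (6^13)^2 = 13060694016^2 = 170581728179578208256
6^27 = 6 * 6^26 = 6 * 170581728179578208256 = 1023490369077469249536
6^54 = (6^27)^2 = 1023490369077469249536^2 = 1047532535594334222593508922191671036215296
6^55 = 6 * 6^54 = 6 * 1047532535594334222593508922191671036215296 = 6285195213566005335561053533150026217291776

Result: 6285195213566005335561053533150026217291776
Multiplications needed: 9 (9 lines after 6^1)

6^55 = 6285195213566005335561053533150026217291776. Using exponentiation by squaring, this requires 9 multiplications. The key idea: if the exponent is even, square the half-power; if odd, multiply by the base once.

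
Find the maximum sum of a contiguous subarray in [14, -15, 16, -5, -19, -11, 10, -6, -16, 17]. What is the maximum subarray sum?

Using Kadane's algorithm on [14, -15, 16, -5, -19, -11, 10, -6, -16, 17]:

Scanning through the array:
Position 1 (value -15): max_ending_here = -1, max_so_far = 14
Position 2 (value 16): max_ending_here = 16, max_so_far = 16
Position 3 (value -5): max_ending_here = 11, max_so_far = 16
Position 4 (value -19): max_ending_here = -8, max_so_far = 16
Position 5 (value -11): max_ending_here = -11, max_so_far = 16
Position 6 (value 10): max_ending_here = 10, max_so_far = 16
Position 7 (value -6): max_ending_here = 4, max_so_far = 16
Position 8 (value -16): max_ending_here = -12, max_so_far = 16
Position 9 (value 17): max_ending_here = 17, max_so_far = 17

Maximum subarray: [17]
Maximum sum: 17

The maximum subarray is [17] with sum 17. This subarray runs from index 9 to index 9.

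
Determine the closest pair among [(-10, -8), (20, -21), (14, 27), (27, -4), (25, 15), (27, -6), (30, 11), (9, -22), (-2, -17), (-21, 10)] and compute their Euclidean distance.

Computing all pairwise distances among 10 points:

d((-10, -8), (20, -21)) = 32.6956
d((-10, -8), (14, 27)) = 42.4382
d((-10, -8), (27, -4)) = 37.2156
d((-10, -8), (25, 15)) = 41.8808
d((-10, -8), (27, -6)) = 37.054
d((-10, -8), (30, 11)) = 44.2832
d((-10, -8), (9, -22)) = 23.6008
d((-10, -8), (-2, -17)) = 12.0416
d((-10, -8), (-21, 10)) = 21.095
d((20, -21), (14, 27)) = 48.3735
d((20, -21), (27, -4)) = 18.3848
d((20, -21), (25, 15)) = 36.3456
d((20, -21), (27, -6)) = 16.5529
d((20, -21), (30, 11)) = 33.5261
d((20, -21), (9, -22)) = 11.0454
d((20, -21), (-2, -17)) = 22.3607
d((20, -21), (-21, 10)) = 51.4004
d((14, 27), (27, -4)) = 33.6155
d((14, 27), (25, 15)) = 16.2788
d((14, 27), (27, -6)) = 35.4683
d((14, 27), (30, 11)) = 22.6274
d((14, 27), (9, -22)) = 49.2544
d((14, 27), (-2, -17)) = 46.8188
d((14, 27), (-21, 10)) = 38.9102
d((27, -4), (25, 15)) = 19.105
d((27, -4), (27, -6)) = 2.0 <-- minimum
d((27, -4), (30, 11)) = 15.2971
d((27, -4), (9, -22)) = 25.4558
d((27, -4), (-2, -17)) = 31.7805
d((27, -4), (-21, 10)) = 50.0
d((25, 15), (27, -6)) = 21.095
d((25, 15), (30, 11)) = 6.4031
d((25, 15), (9, -22)) = 40.3113
d((25, 15), (-2, -17)) = 41.8688
d((25, 15), (-21, 10)) = 46.2709
d((27, -6), (30, 11)) = 17.2627
d((27, -6), (9, -22)) = 24.0832
d((27, -6), (-2, -17)) = 31.0161
d((27, -6), (-21, 10)) = 50.5964
d((30, 11), (9, -22)) = 39.1152
d((30, 11), (-2, -17)) = 42.5206
d((30, 11), (-21, 10)) = 51.0098
d((9, -22), (-2, -17)) = 12.083
d((9, -22), (-21, 10)) = 43.8634
d((-2, -17), (-21, 10)) = 33.0151

Closest pair: (27, -4) and (27, -6) with distance 2.0

The closest pair is (27, -4) and (27, -6) with Euclidean distance 2.0. For 10 points, brute-force pairwise comparison is shown above. For large n, the divide-and-conquer algorithm (sort by x, recurse on halves, check the dividing strip) achieves O(n log n).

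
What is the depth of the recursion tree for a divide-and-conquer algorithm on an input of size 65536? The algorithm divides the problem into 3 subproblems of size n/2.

For divide and conquer with division factor 2:

Problem sizes at each level:
Level 0: 65536
Level 1: 32768
Level 2: 16384
Level 3: 8192
Level 4: 4096
Level 5: 2048
Level 6: 1024
Level 7: 512
Level 8: 256
Level 9: 128
Level 10: 64
Level 11: 32
Level 12: 16
Level 13: 8
Level 14: 4
Level 15: 2
Level 16: 1

The root is level 0 and the size-1 base case is level 16 (the tree spans levels 0 through 16, i.e. 17 levels counting the root), so the depth is the number of divisions: log_2(65536) = 16

The recursion tree depth is log_2(65536) = 16. At each level, the problem size is divided by 2, so it takes 16 divisions to reduce to a base case of size 1. The algorithm makes 3 recursive calls at each level.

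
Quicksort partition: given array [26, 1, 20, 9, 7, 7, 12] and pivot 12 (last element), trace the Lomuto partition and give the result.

Lomuto partition with pivot = 12:

Initial array: [26, 1, 20, 9, 7, 7, 12]

arr[0]=26 > 12: no swap
arr[1]=1 <= 12: swap with position 0, array becomes [1, 26, 20, 9, 7, 7, 12]
arr[2]=20 > 12: no swap
arr[3]=9 <= 12: swap with position 1, array becomes [1, 9, 20, 26, 7, 7, 12]
arr[4]=7 <= 12: swap with position 2, array becomes [1, 9, 7, 26, 20, 7, 12]
arr[5]=7 <= 12: swap with position 3, array becomes [1, 9, 7, 7, 20, 26, 12]

Place pivot at position 4: [1, 9, 7, 7, 12, 26, 20]
Pivot position: 4

After partitioning with pivot 12, the array becomes [1, 9, 7, 7, 12, 26, 20]. The pivot is placed at index 4. All elements to the left of the pivot are <= 12, and all elements to the right are > 12.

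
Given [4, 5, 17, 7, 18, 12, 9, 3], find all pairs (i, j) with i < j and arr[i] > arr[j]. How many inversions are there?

Finding inversions in [4, 5, 17, 7, 18, 12, 9, 3]:

(0, 7): arr[0]=4 > arr[7]=3
(1, 7): arr[1]=5 > arr[7]=3
(2, 3): arr[2]=17 > arr[3]=7
(2, 5): arr[2]=17 > arr[5]=12
(2, 6): arr[2]=17 > arr[6]=9
(2, 7): arr[2]=17 > arr[7]=3
(3, 7): arr[3]=7 > arr[7]=3
(4, 5): arr[4]=18 > arr[5]=12
(4, 6): arr[4]=18 > arr[6]=9
(4, 7): arr[4]=18 > arr[7]=3
(5, 6): arr[5]=12 > arr[6]=9
(5, 7): arr[5]=12 > arr[7]=3
(6, 7): arr[6]=9 > arr[7]=3

Total inversions: 13

The array has 13 inversion(s): (0,7), (1,7), (2,3), (2,5), (2,6), (2,7), (3,7), (4,5), (4,6), (4,7), (5,6), (5,7), (6,7). Each pair (i,j) satisfies i < j and arr[i] > arr[j].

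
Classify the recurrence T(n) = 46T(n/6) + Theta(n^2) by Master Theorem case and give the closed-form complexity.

Master Theorem for T(n) = 46T(n/6) + O(n^2):

a = 46, b = 6, c = 2
log_b(a) = log_6(46) = 2.1368

Case 1: c = 2 < log_6(46) = 2.1368
T(n) = O(n^(log_6 46))

For T(n) = 46T(n/6) + O(n^2): log_6(46) = 2.1368. This is Case 1 of the Master Theorem (c < log_b(a), work dominated by leaves), giving O(n^(log_6 46)).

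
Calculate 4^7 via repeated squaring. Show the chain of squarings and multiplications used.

Computing 4^7 by squaring (build up from 4^1; each line after the first costs one multiplication):

4^1 = 4
4^2 = (4^1)^2 = 4^2 = 16
4^3 = 4 * 4^2 = 4 * 16 = 64
4^6 = (4^3)^2 = 64^2 = 4096
4^7 = 4 * 4^6 = 4 * 4096 = 16384

Result: 16384
Multiplications needed: 4 (4 lines after 4^1)

4^7 = 16384. Using exponentiation by squaring, this requires 4 multiplications. The key idea: if the exponent is even, square the half-power; if odd, multiply by the base once.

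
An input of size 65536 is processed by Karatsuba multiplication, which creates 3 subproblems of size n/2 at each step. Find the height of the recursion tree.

For divide and conquer with division factor 2:

Problem sizes at each level:
Level 0: 65536
Level 1: 32768
Level 2: 16384
Level 3: 8192
Level 4: 4096
Level 5: 2048
Level 6: 1024
Level 7: 512
Level 8: 256
Level 9: 128
Level 10: 64
Level 11: 32
Level 12: 16
Level 13: 8
Level 14: 4
Level 15: 2
Level 16: 1

The root is level 0 and the size-1 base case is level 16 (the tree spans levels 0 through 16, i.e. 17 levels counting the root), so the depth is the number of divisions: log_2(65536) = 16

The recursion tree depth is log_2(65536) = 16. At each level, the problem size is divided by 2, so it takes 16 divisions to reduce to a base case of size 1. The algorithm makes 3 recursive calls at each level.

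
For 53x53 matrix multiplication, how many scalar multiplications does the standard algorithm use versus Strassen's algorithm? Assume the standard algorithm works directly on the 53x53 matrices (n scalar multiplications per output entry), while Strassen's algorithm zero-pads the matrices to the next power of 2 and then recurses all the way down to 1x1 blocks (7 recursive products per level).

Matrix multiplication for 53x53 matrices:

Strassen's algorithm requires power-of-2 dimensions. Pad 53x53 to 64x64 (next power of 2).

Standard algorithm: 53^3 = 148877 multiplications
Strassen's algorithm: 7^(log2(64)) = 7^6 = 117649 multiplications
Savings: 148877 - 117649 = 31228 multiplications

Standard: 148877 multiplications (53^3). Strassen: 117649 multiplications (7^6, after padding to 64x64). Strassen reduces 8 recursive multiplications to 7 at each level.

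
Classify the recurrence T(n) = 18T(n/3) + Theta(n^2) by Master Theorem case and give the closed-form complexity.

Master Theorem for T(n) = 18T(n/3) + O(n^2):

a = 18, b = 3, c = 2
log_b(a) = log_3(18) = 2.6309

Case 1: c = 2 < log_3(18) = 2.6309
T(n) = O(n^(log_3 18))

For T(n) = 18T(n/3) + O(n^2): log_3(18) = 2.6309. This is Case 1 of the Master Theorem (c < log_b(a), work dominated by leaves), giving O(n^(log_3 18)).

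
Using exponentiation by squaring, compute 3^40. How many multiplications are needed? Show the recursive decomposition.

Computing 3^40 by squaring (build up from 3^1; each line after the first costs one multiplication):

3^1 = 3
3^2 = (3^1)^2 = 3^2 = 9
3^4 = (3^2)^2 = 9^2 = 81
3^5 = 3 * 3^4 = 3 * 81 = 243
3^10 = (3^5)^2 = 243^2 = 59049
3^20 = (3^10)^2 = 59049^2 = 3486784401
3^40 = (3^20)^2 = 3486784401^2 = 12157665459056928801

Result: 12157665459056928801
Multiplications needed: 6 (6 lines after 3^1)

3^40 = 12157665459056928801. Using exponentiation by squaring, this requires 6 multiplications. The key idea: if the exponent is even, square the half-power; if odd, multiply by the base once.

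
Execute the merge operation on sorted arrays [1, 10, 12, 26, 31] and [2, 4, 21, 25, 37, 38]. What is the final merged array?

Merging process:

Compare 1 vs 2: take 1 from left. Merged: [1]
Compare 10 vs 2: take 2 from right. Merged: [1, 2]
Compare 10 vs 4: take 4 from right. Merged: [1, 2, 4]
Compare 10 vs 21: take 10 from left. Merged: [1, 2, 4, 10]
Compare 12 vs 21: take 12 from left. Merged: [1, 2, 4, 10, 12]
Compare 26 vs 21: take 21 from right. Merged: [1, 2, 4, 10, 12, 21]
Compare 26 vs 25: take 25 from right. Merged: [1, 2, 4, 10, 12, 21, 25]
Compare 26 vs 37: take 26 from left. Merged: [1, 2, 4, 10, 12, 21, 25, 26]
Compare 31 vs 37: take 31 from left. Merged: [1, 2, 4, 10, 12, 21, 25, 26, 31]
Append remaining from right: [37, 38]. Merged: [1, 2, 4, 10, 12, 21, 25, 26, 31, 37, 38]

Final merged array: [1, 2, 4, 10, 12, 21, 25, 26, 31, 37, 38]
Total comparisons: 9

The merged array is [1, 2, 4, 10, 12, 21, 25, 26, 31, 37, 38], requiring 9 comparisons. The merge step runs in O(n) time where n is the total number of elements.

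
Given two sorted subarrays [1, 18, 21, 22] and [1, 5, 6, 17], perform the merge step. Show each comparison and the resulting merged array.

Merging process:

Compare 1 vs 1: take 1 from left. Merged: [1]
Compare 18 vs 1: take 1 from right. Merged: [1, 1]
Compare 18 vs 5: take 5 from right. Merged: [1, 1, 5]
Compare 18 vs 6: take 6 from right. Merged: [1, 1, 5, 6]
Compare 18 vs 17: take 17 from right. Merged: [1, 1, 5, 6, 17]
Append remaining from left: [18, 21, 22]. Merged: [1, 1, 5, 6, 17, 18, 21, 22]

Final merged array: [1, 1, 5, 6, 17, 18, 21, 22]
Total comparisons: 5

The merged array is [1, 1, 5, 6, 17, 18, 21, 22], requiring 5 comparisons. The merge step runs in O(n) time where n is the total number of elements.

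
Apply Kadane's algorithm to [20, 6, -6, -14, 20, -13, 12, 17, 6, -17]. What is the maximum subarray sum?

Using Kadane's algorithm on [20, 6, -6, -14, 20, -13, 12, 17, 6, -17]:

Scanning through the array:
Position 1 (value 6): max_ending_here = 26, max_so_far = 26
Position 2 (value -6): max_ending_here = 20, max_so_far = 26
Position 3 (value -14): max_ending_here = 6, max_so_far = 26
Position 4 (value 20): max_ending_here = 26, max_so_far = 26
Position 5 (value -13): max_ending_here = 13, max_so_far = 26
Position 6 (value 12): max_ending_here = 25, max_so_far = 26
Position 7 (value 17): max_ending_here = 42, max_so_far = 42
Position 8 (value 6): max_ending_here = 48, max_so_far = 48
Position 9 (value -17): max_ending_here = 31, max_so_far = 48

Maximum subarray: [20, 6, -6, -14, 20, -13, 12, 17, 6]
Maximum sum: 48

The maximum subarray is [20, 6, -6, -14, 20, -13, 12, 17, 6] with sum 48. This subarray runs from index 0 to index 8.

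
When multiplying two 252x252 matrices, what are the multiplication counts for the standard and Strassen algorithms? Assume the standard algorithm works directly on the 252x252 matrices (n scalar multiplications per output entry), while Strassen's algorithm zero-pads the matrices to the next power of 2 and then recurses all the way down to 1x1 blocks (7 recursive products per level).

Matrix multiplication for 252x252 matrices:

Strassen's algorithm requires power-of-2 dimensions. Pad 252x252 to 256x256 (next power of 2).

Standard algorithm: 252^3 = 16003008 multiplications
Strassen's algorithm: 7^(log2(256)) = 7^8 = 5764801 multiplications
Savings: 16003008 - 5764801 = 10238207 multiplications

Standard: 16003008 multiplications (252^3). Strassen: 5764801 multiplications (7^8, after padding to 256x256). Strassen reduces 8 recursive multiplications to 7 at each level.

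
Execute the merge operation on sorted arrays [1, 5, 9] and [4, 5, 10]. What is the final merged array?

Merging process:

Compare 1 vs 4: take 1 from left. Merged: [1]
Compare 5 vs 4: take 4 from right. Merged: [1, 4]
Compare 5 vs 5: take 5 from left. Merged: [1, 4, 5]
Compare 9 vs 5: take 5 from right. Merged: [1, 4, 5, 5]
Compare 9 vs 10: take 9 from left. Merged: [1, 4, 5, 5, 9]
Append remaining from right: [10]. Merged: [1, 4, 5, 5, 9, 10]

Final merged array: [1, 4, 5, 5, 9, 10]
Total comparisons: 5

The merged array is [1, 4, 5, 5, 9, 10], requiring 5 comparisons. The merge step runs in O(n) time where n is the total number of elements.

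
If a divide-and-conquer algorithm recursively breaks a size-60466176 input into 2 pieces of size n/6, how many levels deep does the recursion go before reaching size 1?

For divide and conquer with division factor 6:

Problem sizes at each level:
Level 0: 60466176
Level 1: 10077696
Level 2: 1679616
Level 3: 279936
Level 4: 46656
Level 5: 7776
Level 6: 1296
Level 7: 216
Level 8: 36
Level 9: 6
Level 10: 1

The root is level 0 and the size-1 base case is level 10 (the tree spans levels 0 through 10, i.e. 11 levels counting the root), so the depth is the number of divisions: log_6(60466176) = 10

The recursion tree depth is log_6(60466176) = 10. At each level, the problem size is divided by 6, so it takes 10 divisions to reduce to a base case of size 1. The algorithm makes 2 recursive calls at each level.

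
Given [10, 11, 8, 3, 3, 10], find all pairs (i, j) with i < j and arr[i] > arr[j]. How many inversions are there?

Finding inversions in [10, 11, 8, 3, 3, 10]:

(0, 2): arr[0]=10 > arr[2]=8
(0, 3): arr[0]=10 > arr[3]=3
(0, 4): arr[0]=10 > arr[4]=3
(1, 2): arr[1]=11 > arr[2]=8
(1, 3): arr[1]=11 > arr[3]=3
(1, 4): arr[1]=11 > arr[4]=3
(1, 5): arr[1]=11 > arr[5]=10
(2, 3): arr[2]=8 > arr[3]=3
(2, 4): arr[2]=8 > arr[4]=3

Total inversions: 9

The array has 9 inversion(s): (0,2), (0,3), (0,4), (1,2), (1,3), (1,4), (1,5), (2,3), (2,4). Each pair (i,j) satisfies i < j and arr[i] > arr[j].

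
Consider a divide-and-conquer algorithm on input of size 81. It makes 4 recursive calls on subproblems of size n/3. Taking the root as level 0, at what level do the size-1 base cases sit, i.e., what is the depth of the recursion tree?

For divide and conquer with division factor 3:

Problem sizes at each level:
Level 0: 81
Level 1: 27
Level 2: 9
Level 3: 3
Level 4: 1

The root is level 0 and the size-1 base case is level 4 (the tree spans levels 0 through 4, i.e. 5 levels counting the root), so the depth is the number of divisions: log_3(81) = 4

The recursion tree depth is log_3(81) = 4. At each level, the problem size is divided by 3, so it takes 4 divisions to reduce to a base case of size 1. The algorithm makes 4 recursive calls at each level.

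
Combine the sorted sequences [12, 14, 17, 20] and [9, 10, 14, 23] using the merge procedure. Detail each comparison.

Merging process:

Compare 12 vs 9: take 9 from right. Merged: [9]
Compare 12 vs 10: take 10 from right. Merged: [9, 10]
Compare 12 vs 14: take 12 from left. Merged: [9, 10, 12]
Compare 14 vs 14: take 14 from left. Merged: [9, 10, 12, 14]
Compare 17 vs 14: take 14 from right. Merged: [9, 10, 12, 14, 14]
Compare 17 vs 23: take 17 from left. Merged: [9, 10, 12, 14, 14, 17]
Compare 20 vs 23: take 20 from left. Merged: [9, 10, 12, 14, 14, 17, 20]
Append remaining from right: [23]. Merged: [9, 10, 12, 14, 14, 17, 20, 23]

Final merged array: [9, 10, 12, 14, 14, 17, 20, 23]
Total comparisons: 7

The merged array is [9, 10, 12, 14, 14, 17, 20, 23], requiring 7 comparisons. The merge step runs in O(n) time where n is the total number of elements.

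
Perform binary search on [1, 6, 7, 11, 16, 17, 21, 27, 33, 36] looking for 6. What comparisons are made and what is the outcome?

Binary search for 6 in [1, 6, 7, 11, 16, 17, 21, 27, 33, 36]:

lo=0, hi=9, mid=4, arr[mid]=16 -> 16 > 6, search left half
lo=0, hi=3, mid=1, arr[mid]=6 -> Found target at index 1!

Binary search finds 6 at index 1 after 2 comparisons. The search repeatedly halves the search space by comparing with the middle element.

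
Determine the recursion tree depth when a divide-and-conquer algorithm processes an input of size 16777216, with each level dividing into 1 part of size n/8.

For divide and conquer with division factor 8:

Problem sizes at each level:
Level 0: 16777216
Level 1: 2097152
Level 2: 262144
Level 3: 32768
Level 4: 4096
Level 5: 512
Level 6: 64
Level 7: 8
Level 8: 1

The root is level 0 and the size-1 base case is level 8 (the tree spans levels 0 through 8, i.e. 9 levels counting the root), so the depth is the number of divisions: log_8(16777216) = 8

The recursion tree depth is log_8(16777216) = 8. At each level, the problem size is divided by 8, so it takes 8 divisions to reduce to a base case of size 1. The algorithm makes 1 recursive call at each level.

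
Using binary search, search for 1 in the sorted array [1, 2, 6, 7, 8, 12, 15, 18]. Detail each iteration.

Binary search for 1 in [1, 2, 6, 7, 8, 12, 15, 18]:

lo=0, hi=7, mid=3, arr[mid]=7 -> 7 > 1, search left half
lo=0, hi=2, mid=1, arr[mid]=2 -> 2 > 1, search left half
lo=0, hi=0, mid=0, arr[mid]=1 -> Found target at index 0!

Binary search finds 1 at index 0 after 3 comparisons. The search repeatedly halves the search space by comparing with the middle element.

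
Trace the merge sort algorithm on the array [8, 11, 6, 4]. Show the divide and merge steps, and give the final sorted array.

Merge sort trace:

Split: [8, 11, 6, 4] -> [8, 11] and [6, 4]
  Split: [8, 11] -> [8] and [11]
  Merge: [8] + [11] -> [8, 11]
  Split: [6, 4] -> [6] and [4]
  Merge: [6] + [4] -> [4, 6]
Merge: [8, 11] + [4, 6] -> [4, 6, 8, 11]

Final sorted array: [4, 6, 8, 11]

The merge sort proceeds by recursively splitting the array and merging sorted halves.
After all merges, the sorted array is [4, 6, 8, 11].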